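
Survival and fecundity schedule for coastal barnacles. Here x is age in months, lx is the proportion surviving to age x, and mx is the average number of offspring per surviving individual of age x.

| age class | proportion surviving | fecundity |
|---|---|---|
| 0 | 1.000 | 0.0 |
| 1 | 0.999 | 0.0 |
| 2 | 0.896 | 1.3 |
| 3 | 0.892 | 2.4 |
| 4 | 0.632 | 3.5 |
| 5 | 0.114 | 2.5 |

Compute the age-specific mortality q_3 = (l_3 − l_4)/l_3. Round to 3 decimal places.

0.291

q_3 = (l_3 − l_4) / l_3 = (0.892 − 0.632) / 0.892
     = 0.26 / 0.892 = 0.29148… → 0.291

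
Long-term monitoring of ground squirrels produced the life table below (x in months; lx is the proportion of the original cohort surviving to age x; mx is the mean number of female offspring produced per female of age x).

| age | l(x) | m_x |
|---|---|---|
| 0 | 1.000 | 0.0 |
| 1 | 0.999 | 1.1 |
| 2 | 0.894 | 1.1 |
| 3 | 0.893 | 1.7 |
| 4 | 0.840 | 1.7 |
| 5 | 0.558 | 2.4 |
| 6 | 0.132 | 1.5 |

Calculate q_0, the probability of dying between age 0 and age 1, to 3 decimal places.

q_0 = (l_0 − l_1) / l_0 = (1 − 0.999) / 1
     = 0.001 / 1 = 0.001 → 0.001

0.001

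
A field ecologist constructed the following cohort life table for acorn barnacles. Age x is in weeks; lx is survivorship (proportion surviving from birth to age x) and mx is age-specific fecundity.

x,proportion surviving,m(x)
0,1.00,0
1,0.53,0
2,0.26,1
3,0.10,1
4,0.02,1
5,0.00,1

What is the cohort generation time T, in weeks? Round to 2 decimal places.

2.37

lx·mx: 0, 0, 0.26, 0.1, 0.02, 0 → R0 = 0.38
x·lx·mx: 0, 0, 0.52, 0.3, 0.08, 0 → Σ = 0.9
T = 0.9 / 0.38 = 2.368421… → 2.37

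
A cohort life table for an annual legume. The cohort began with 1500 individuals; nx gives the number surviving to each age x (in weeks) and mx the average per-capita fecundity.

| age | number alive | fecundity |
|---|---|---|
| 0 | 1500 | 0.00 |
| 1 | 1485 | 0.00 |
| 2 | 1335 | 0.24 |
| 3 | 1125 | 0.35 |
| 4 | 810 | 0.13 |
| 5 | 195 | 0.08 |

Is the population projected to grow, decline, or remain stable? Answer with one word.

lx = nx/n0 = nx/1500: 1, 0.99, 0.89, 0.75, 0.54, 0.13
R0 = Σ lx·mx = 0 + 0 + 0.2136 + 0.2625 + 0.0702 + 0.0104 = 0.5567
R0 < 1, so the population is declining.

declining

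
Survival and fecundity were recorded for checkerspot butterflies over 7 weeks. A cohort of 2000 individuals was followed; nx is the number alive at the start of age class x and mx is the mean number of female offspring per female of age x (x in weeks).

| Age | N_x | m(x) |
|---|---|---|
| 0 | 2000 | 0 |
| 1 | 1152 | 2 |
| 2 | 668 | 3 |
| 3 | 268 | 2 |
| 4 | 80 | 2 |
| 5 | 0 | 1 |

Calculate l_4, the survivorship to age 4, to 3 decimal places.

l_4 = n_4/n_0 = 80/2000 = 0.04 → 0.040

0.040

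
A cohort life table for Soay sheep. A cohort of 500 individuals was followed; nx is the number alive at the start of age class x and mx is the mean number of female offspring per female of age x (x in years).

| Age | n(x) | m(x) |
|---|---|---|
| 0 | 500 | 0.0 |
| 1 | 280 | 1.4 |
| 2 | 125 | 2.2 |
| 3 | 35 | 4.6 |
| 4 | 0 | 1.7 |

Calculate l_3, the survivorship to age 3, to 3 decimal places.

0.070

l_3 = n_3/n_0 = 35/500 = 0.07 → 0.070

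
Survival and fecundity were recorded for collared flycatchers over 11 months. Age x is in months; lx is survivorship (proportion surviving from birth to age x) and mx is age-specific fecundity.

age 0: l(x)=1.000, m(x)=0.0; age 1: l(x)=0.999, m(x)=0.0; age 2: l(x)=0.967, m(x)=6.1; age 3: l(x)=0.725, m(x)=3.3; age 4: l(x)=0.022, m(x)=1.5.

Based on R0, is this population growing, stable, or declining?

growing

R0 = Σ lx·mx = 0 + 0 + 5.8987 + 2.3925 + 0.033 = 8.3242
R0 > 1, so the population is growing.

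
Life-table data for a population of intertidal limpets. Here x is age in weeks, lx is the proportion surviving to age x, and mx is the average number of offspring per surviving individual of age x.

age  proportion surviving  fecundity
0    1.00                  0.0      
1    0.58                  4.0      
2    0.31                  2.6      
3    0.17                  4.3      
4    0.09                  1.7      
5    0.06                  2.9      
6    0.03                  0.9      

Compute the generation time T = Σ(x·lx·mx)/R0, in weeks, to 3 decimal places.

lx·mx: 0, 2.32, 0.806, 0.731, 0.153, 0.174, 0.027 → R0 = 4.211
x·lx·mx: 0, 2.32, 1.612, 2.193, 0.612, 0.87, 0.162 → Σ = 7.769
T = 7.769 / 4.211 = 1.84493… → 1.845

1.845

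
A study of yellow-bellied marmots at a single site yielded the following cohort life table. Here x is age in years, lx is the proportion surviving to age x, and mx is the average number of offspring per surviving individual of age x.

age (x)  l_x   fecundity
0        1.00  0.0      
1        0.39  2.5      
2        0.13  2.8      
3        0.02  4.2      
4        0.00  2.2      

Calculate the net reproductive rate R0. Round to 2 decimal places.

1.42

lx·mx by age: 0, 0.975, 0.364, 0.084, 0
R0 = Σ lx·mx = 1.423 → 1.42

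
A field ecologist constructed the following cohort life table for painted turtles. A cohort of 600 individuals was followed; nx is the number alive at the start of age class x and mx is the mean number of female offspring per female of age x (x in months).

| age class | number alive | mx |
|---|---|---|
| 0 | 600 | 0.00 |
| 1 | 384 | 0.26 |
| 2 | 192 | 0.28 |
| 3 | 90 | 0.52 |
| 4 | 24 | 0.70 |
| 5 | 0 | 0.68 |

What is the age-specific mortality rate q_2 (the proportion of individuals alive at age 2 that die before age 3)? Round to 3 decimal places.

lx = nx/n0 = nx/600: 1, 0.64, 0.32, 0.15, 0.04, 0
q_2 = (l_2 − l_3) / l_2 = (0.32 − 0.15) / 0.32
     = 0.17 / 0.32 = 0.53125 → 0.531

0.531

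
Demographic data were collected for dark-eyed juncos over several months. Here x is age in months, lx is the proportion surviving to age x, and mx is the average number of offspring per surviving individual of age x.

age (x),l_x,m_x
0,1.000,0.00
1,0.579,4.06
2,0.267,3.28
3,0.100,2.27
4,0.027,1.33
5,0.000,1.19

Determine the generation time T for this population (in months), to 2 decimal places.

lx·mx: 0, 2.35074, 0.87576, 0.227, 0.03591, 0 → R0 = 3.48941
x·lx·mx: 0, 2.35074, 1.75152, 0.681, 0.14364, 0 → Σ = 4.9269
T = 4.9269 / 3.48941 = 1.411958… → 1.41

1.41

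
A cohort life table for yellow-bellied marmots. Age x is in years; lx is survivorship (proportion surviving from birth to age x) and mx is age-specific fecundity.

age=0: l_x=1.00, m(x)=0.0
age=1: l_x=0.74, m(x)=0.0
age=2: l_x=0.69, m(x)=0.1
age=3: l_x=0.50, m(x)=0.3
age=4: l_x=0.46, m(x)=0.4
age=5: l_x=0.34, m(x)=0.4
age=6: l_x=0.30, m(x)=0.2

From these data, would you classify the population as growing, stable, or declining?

R0 = Σ lx·mx = 0 + 0 + 0.069 + 0.15 + 0.184 + 0.136 + 0.06 = 0.599
R0 < 1, so the population is declining.

declining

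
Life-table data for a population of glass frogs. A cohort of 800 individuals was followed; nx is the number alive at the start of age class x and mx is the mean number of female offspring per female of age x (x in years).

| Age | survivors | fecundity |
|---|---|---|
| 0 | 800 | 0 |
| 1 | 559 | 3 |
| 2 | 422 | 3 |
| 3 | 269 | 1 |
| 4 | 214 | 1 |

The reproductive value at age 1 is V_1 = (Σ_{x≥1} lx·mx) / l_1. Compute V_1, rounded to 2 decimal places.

lx = nx/n0 = nx/800: 1, 0.69875, 0.5275, 0.33625, 0.2675
lx·mx for x ≥ 1: 2.09625, 1.5825, 0.33625, 0.2675 → sum = 4.2825
V_1 = 4.2825 / l_1 = 4.2825 / 0.69875 = 6.128801… → 6.13

6.13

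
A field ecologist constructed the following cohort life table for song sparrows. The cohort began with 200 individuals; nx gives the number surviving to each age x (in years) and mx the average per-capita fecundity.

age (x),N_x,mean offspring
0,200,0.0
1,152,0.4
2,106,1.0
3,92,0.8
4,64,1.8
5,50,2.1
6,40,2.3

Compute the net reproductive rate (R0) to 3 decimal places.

lx = nx/n0 = nx/200: 1, 0.76, 0.53, 0.46, 0.32, 0.25, 0.2
lx·mx by age: 0, 0.304, 0.53, 0.368, 0.576, 0.525, 0.46
R0 = Σ lx·mx = 2.763 → 2.763

2.763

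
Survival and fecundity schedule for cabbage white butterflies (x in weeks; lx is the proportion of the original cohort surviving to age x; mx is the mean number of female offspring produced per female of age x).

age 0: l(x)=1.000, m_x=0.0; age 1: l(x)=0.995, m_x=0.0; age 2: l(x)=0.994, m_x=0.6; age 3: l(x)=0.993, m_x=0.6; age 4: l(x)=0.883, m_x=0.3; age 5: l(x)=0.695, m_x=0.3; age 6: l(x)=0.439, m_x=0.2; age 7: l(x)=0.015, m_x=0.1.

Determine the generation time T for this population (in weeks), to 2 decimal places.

lx·mx: 0, 0, 0.5964, 0.5958, 0.2649, 0.2085, 0.0878, 0.0015 → R0 = 1.7549
x·lx·mx: 0, 0, 1.1928, 1.7874, 1.0596, 1.0425, 0.5268, 0.0105 → Σ = 5.6196
T = 5.6196 / 1.7549 = 3.202234… → 3.20

3.20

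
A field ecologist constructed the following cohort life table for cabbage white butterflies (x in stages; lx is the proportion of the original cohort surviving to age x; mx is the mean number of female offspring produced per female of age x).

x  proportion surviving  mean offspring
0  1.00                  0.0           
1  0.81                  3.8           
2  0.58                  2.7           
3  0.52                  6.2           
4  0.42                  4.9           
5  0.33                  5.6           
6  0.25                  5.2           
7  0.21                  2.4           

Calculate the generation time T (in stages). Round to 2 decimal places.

lx·mx: 0, 3.078, 1.566, 3.224, 2.058, 1.848, 1.3, 0.504 → R0 = 13.578
x·lx·mx: 0, 3.078, 3.132, 9.672, 8.232, 9.24, 7.8, 3.528 → Σ = 44.682
T = 44.682 / 13.578 = 3.290764… → 3.29

3.29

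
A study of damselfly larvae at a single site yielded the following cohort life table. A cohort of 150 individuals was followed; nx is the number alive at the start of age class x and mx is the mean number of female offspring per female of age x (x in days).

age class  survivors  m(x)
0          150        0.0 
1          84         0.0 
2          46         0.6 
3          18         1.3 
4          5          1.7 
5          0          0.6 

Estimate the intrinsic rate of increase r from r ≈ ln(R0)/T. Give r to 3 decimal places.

lx = nx/n0 = nx/150: 1, 0.56, 0.30667…, 0.12, 0.03333…, 0
R0 = Σ lx·mx = 0 + 0 + 0.184… + 0.156 + 0.05667… + 0 = 0.396667…
Σ x·lx·mx = 1.062667…; T = 1.062667…/0.396667… = 2.67899…
r ≈ ln(R0)/T = ln(0.396667…)/2.67899… = -0.34515… → -0.345

-0.345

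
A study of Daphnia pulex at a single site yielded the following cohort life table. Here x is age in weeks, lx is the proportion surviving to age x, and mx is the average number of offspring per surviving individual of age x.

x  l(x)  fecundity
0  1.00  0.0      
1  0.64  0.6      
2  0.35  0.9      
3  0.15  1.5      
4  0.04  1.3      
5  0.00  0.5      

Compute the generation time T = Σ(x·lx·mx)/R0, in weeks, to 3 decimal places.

1.944

lx·mx: 0, 0.384, 0.315, 0.225, 0.052, 0 → R0 = 0.976
x·lx·mx: 0, 0.384, 0.63, 0.675, 0.208, 0 → Σ = 1.897
T = 1.897 / 0.976 = 1.943648… → 1.944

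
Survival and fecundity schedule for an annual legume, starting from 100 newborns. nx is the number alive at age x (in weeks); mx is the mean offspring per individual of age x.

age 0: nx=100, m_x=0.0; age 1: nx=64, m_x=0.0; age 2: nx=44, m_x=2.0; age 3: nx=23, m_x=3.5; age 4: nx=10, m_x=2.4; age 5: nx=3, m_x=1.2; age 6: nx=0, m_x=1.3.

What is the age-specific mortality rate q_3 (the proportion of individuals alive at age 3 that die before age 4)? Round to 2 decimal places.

0.57

lx = nx/n0 = nx/100: 1, 0.64, 0.44, 0.23, 0.1, 0.03, 0
q_3 = (l_3 − l_4) / l_3 = (0.23 − 0.1) / 0.23
     = 0.13 / 0.23 = 0.565217… → 0.57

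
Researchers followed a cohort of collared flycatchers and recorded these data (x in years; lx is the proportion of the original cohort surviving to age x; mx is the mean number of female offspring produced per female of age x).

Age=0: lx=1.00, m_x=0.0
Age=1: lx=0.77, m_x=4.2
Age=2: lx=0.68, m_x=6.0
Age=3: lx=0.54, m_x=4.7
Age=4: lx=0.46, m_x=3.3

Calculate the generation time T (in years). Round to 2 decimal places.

lx·mx: 0, 3.234, 4.08, 2.538, 1.518 → R0 = 11.37
x·lx·mx: 0, 3.234, 8.16, 7.614, 6.072 → Σ = 25.08
T = 25.08 / 11.37 = 2.205805… → 2.21

2.21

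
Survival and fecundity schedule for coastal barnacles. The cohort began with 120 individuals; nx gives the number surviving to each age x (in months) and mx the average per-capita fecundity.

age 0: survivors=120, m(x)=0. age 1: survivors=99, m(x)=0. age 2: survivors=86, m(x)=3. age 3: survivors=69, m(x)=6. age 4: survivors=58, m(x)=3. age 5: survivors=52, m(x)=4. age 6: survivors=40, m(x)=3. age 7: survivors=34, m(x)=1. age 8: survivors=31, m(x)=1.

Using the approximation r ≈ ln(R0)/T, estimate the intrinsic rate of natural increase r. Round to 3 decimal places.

0.615

lx = nx/n0 = nx/120: 1, 0.825, 0.71667…, 0.575, 0.48333…, 0.43333…, 0.33333…, 0.28333…, 0.25833…
R0 = Σ lx·mx = 0 + 0 + 2.15… + 3.45 + 1.45… + 1.73333… + 1… + 0.28333… + 0.25833… = 10.325…
Σ x·lx·mx = 39.166667…; T = 39.166667…/10.325… = 3.79338…
r ≈ ln(R0)/T = ln(10.325…)/3.79338… = 0.61543… → 0.615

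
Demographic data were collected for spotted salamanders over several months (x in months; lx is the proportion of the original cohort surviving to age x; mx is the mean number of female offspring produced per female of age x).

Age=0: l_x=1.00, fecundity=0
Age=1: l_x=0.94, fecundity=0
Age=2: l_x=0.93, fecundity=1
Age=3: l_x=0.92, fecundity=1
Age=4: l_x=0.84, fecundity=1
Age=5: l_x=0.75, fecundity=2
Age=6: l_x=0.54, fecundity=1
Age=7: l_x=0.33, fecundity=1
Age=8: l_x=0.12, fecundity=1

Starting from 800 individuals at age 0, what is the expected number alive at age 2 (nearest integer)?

Expected survivors = N0 · l_2 = 800 × 0.93 = 744 → 744

744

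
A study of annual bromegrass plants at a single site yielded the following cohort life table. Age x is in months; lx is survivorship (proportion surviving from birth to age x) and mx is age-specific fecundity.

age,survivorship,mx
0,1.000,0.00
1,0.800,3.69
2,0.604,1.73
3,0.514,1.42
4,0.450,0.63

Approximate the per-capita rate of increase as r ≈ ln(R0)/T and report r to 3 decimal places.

0.965

R0 = Σ lx·mx = 0 + 2.952 + 1.04492 + 0.72988 + 0.2835 = 5.0103
Σ x·lx·mx = 8.36548; T = 8.36548/5.0103 = 1.66966…
r ≈ ln(R0)/T = ln(5.0103)/1.66966… = 0.96517… → 0.965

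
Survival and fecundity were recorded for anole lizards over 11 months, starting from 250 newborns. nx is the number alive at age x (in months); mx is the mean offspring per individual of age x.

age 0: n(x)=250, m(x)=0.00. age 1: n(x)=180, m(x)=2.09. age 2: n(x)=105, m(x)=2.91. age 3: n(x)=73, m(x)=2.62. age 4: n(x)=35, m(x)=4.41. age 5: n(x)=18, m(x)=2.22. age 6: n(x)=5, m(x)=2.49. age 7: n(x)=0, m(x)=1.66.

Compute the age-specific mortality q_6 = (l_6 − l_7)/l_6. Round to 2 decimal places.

1.00

lx = nx/n0 = nx/250: 1, 0.72, 0.42, 0.292, 0.14, 0.072, 0.02, 0
q_6 = (l_6 − l_7) / l_6 = (0.02 − 0) / 0.02
     = 0.02 / 0.02 = 1 → 1.00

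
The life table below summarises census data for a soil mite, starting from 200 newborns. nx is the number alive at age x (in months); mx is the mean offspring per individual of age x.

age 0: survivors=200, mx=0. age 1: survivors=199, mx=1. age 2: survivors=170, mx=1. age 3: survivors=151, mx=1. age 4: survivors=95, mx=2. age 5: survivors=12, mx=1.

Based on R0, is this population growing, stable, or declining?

lx = nx/n0 = nx/200: 1, 0.995, 0.85, 0.755, 0.475, 0.06
R0 = Σ lx·mx = 0 + 0.995 + 0.85 + 0.755 + 0.95 + 0.06 = 3.61
R0 > 1, so the population is growing.

growing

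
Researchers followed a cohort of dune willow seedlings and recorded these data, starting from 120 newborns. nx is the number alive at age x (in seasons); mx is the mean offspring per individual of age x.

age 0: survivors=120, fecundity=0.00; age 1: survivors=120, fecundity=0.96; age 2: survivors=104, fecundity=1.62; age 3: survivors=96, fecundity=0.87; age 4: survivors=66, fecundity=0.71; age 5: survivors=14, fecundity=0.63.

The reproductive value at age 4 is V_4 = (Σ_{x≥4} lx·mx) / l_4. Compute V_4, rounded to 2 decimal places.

0.84

lx = nx/n0 = nx/120: 1, 1, 0.86667…, 0.8, 0.55, 0.11667…
lx·mx for x ≥ 4: 0.3905, 0.0735… → sum = 0.464…
V_4 = 0.464… / l_4 = 0.464… / 0.55 = 0.843636… → 0.84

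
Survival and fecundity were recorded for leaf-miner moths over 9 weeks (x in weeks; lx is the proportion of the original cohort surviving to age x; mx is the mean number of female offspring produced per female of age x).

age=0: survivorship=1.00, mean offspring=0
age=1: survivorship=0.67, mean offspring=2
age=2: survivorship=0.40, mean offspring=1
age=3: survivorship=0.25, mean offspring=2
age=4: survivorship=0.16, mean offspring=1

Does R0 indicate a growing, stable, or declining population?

R0 = Σ lx·mx = 0 + 1.34 + 0.4 + 0.5 + 0.16 = 2.4
R0 > 1, so the population is growing.

growing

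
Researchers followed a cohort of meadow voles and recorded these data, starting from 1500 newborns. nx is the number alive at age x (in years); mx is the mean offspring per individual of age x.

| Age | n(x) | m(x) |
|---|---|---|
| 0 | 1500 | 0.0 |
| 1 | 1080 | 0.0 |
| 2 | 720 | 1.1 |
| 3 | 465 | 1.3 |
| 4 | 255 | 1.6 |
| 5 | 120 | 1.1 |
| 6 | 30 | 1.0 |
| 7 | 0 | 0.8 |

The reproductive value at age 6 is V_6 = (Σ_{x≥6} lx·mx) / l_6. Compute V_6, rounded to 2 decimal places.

lx = nx/n0 = nx/1500: 1, 0.72, 0.48, 0.31, 0.17, 0.08, 0.02, 0
lx·mx for x ≥ 6: 0.02, 0 → sum = 0.02
V_6 = 0.02 / l_6 = 0.02 / 0.02 = 1 → 1.00

1.00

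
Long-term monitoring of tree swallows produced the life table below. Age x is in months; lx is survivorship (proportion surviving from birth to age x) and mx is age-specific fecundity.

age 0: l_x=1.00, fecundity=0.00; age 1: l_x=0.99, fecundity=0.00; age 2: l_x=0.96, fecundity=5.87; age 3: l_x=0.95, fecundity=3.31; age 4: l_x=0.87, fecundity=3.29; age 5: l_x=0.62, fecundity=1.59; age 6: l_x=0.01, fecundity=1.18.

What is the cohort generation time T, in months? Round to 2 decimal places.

2.94

lx·mx: 0, 0, 5.6352, 3.1445, 2.8623, 0.9858, 0.0118 → R0 = 12.6396
x·lx·mx: 0, 0, 11.2704, 9.4335, 11.4492, 4.929, 0.0708 → Σ = 37.1529
T = 37.1529 / 12.6396 = 2.939405… → 2.94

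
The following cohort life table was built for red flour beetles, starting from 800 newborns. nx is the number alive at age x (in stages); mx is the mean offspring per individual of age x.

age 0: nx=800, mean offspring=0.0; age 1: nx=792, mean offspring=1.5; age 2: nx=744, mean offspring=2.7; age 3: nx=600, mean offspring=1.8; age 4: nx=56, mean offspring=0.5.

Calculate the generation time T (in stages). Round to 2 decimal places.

1.99

lx = nx/n0 = nx/800: 1, 0.99, 0.93, 0.75, 0.07
lx·mx: 0, 1.485, 2.511, 1.35, 0.035 → R0 = 5.381
x·lx·mx: 0, 1.485, 5.022, 4.05, 0.14 → Σ = 10.697
T = 10.697 / 5.381 = 1.98792… → 1.99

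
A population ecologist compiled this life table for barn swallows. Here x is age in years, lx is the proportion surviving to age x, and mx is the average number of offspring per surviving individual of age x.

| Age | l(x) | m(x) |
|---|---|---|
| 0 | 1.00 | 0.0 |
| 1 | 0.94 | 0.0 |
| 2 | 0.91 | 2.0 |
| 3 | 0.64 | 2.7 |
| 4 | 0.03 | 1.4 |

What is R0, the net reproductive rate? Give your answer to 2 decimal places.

lx·mx by age: 0, 0, 1.82, 1.728, 0.042
R0 = Σ lx·mx = 3.59 → 3.59

3.59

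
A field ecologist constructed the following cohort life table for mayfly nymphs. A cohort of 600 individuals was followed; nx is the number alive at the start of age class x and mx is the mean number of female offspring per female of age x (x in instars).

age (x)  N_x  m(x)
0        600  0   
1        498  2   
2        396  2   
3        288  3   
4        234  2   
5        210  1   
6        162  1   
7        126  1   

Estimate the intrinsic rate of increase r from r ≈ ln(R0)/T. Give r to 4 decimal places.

0.6535

lx = nx/n0 = nx/600: 1, 0.83, 0.66, 0.48, 0.39, 0.35, 0.27, 0.21
R0 = Σ lx·mx = 0 + 1.66 + 1.32 + 1.44 + 0.78 + 0.35 + 0.27 + 0.21 = 6.03
Σ x·lx·mx = 16.58; T = 16.58/6.03 = 2.74959…
r ≈ ln(R0)/T = ln(6.03)/2.74959… = 0.653461… → 0.6535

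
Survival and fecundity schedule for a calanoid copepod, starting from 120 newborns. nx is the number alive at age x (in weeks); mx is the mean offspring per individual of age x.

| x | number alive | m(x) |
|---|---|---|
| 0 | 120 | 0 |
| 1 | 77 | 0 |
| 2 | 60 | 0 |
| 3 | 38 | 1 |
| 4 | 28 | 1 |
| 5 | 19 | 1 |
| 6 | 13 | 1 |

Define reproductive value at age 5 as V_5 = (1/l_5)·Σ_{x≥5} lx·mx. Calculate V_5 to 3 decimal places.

1.684

lx = nx/n0 = nx/120: 1, 0.64167…, 0.5, 0.31667…, 0.23333…, 0.15833…, 0.10833…
lx·mx for x ≥ 5: 0.158333…, 0.108333… → sum = 0.266667…
V_5 = 0.266667… / l_5 = 0.266667… / 0.158333… = 1.684211… → 1.684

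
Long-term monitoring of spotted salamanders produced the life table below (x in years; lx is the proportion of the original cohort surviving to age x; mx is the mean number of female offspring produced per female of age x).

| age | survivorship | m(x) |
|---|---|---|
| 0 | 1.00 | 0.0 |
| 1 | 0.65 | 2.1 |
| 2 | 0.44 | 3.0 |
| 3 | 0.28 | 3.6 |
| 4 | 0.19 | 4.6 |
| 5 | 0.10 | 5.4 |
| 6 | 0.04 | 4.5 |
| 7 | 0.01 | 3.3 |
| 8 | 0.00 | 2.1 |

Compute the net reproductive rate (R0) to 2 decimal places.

lx·mx by age: 0, 1.365, 1.32, 1.008, 0.874, 0.54, 0.18, 0.033, 0
R0 = Σ lx·mx = 5.32 → 5.32

5.32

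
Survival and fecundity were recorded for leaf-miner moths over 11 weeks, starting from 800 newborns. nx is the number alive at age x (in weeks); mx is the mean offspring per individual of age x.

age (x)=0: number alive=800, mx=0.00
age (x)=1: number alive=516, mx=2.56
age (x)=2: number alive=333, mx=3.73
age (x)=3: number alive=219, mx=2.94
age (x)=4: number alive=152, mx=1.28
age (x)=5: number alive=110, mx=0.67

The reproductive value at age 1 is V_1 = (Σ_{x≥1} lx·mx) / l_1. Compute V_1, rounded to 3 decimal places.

6.735

lx = nx/n0 = nx/800: 1, 0.645, 0.41625, 0.27375, 0.19, 0.1375
lx·mx for x ≥ 1: 1.6512, 1.552613…, 0.804825…, 0.2432, 0.092125 → sum = 4.343963…
V_1 = 4.343963… / l_1 = 4.343963… / 0.645 = 6.734826… → 6.735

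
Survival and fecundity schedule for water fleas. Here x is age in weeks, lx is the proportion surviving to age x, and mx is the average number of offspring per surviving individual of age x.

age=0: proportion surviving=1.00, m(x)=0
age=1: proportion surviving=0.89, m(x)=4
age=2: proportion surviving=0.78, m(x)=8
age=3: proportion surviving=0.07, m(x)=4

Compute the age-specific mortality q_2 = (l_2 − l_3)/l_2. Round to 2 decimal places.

q_2 = (l_2 − l_3) / l_2 = (0.78 − 0.07) / 0.78
     = 0.71 / 0.78 = 0.910256… → 0.91

0.91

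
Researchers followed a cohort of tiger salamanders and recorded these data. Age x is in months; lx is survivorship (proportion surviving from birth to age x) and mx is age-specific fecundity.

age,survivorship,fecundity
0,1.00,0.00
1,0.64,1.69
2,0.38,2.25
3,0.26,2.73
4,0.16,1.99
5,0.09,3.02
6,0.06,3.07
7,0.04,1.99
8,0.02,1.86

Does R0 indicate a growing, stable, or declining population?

growing

R0 = Σ lx·mx = 0 + 1.0816 + 0.855 + 0.7098 + 0.3184 + 0.2718 + 0.1842 + 0.0796 + 0.0372 = 3.5376
R0 > 1, so the population is growing.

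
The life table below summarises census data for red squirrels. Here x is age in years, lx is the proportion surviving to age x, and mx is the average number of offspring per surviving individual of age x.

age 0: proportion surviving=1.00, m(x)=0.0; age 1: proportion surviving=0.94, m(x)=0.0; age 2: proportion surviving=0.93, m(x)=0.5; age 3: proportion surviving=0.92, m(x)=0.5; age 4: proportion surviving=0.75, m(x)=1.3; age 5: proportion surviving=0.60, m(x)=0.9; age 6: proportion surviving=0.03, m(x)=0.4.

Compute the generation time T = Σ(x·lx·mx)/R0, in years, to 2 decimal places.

lx·mx: 0, 0, 0.465, 0.46, 0.975, 0.54, 0.012 → R0 = 2.452
x·lx·mx: 0, 0, 0.93, 1.38, 3.9, 2.7, 0.072 → Σ = 8.982
T = 8.982 / 2.452 = 3.663132… → 3.66

3.66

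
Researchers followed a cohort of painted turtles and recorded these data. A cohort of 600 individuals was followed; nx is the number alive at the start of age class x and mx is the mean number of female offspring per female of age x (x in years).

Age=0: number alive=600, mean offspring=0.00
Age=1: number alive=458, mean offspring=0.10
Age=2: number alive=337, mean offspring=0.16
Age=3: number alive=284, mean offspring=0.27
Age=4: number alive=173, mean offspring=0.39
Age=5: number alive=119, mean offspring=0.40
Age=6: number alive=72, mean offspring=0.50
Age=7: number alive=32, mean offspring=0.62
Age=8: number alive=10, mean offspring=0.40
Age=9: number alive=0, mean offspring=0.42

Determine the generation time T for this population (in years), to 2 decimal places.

3.64

lx = nx/n0 = nx/600: 1, 0.76333…, 0.56167…, 0.47333…, 0.28833…, 0.19833…, 0.12, 0.05333…, 0.01667…, 0
lx·mx: 0, 0.076333…, 0.089867…, 0.1278…, 0.11245…, 0.079333…, 0.06, 0.033067…, 0.006667…, 0 → R0 = 0.585517…
x·lx·mx: 0, 0.076333…, 0.179733…, 0.3834…, 0.4498…, 0.396667…, 0.36, 0.231467…, 0.053333…, 0 → Σ = 2.130733…
T = 2.130733… / 0.585517… = 3.639065… → 3.64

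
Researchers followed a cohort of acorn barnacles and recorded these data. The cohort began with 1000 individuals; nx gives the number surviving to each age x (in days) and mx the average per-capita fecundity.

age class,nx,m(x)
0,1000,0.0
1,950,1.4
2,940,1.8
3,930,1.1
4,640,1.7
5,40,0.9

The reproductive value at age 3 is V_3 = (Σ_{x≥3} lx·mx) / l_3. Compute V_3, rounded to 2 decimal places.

2.31

lx = nx/n0 = nx/1000: 1, 0.95, 0.94, 0.93, 0.64, 0.04
lx·mx for x ≥ 3: 1.023, 1.088, 0.036 → sum = 2.147
V_3 = 2.147 / l_3 = 2.147 / 0.93 = 2.308602… → 2.31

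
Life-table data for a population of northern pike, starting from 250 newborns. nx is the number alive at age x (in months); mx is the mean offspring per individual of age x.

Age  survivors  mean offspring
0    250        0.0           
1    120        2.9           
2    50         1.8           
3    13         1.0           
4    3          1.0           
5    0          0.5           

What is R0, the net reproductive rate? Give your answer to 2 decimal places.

lx = nx/n0 = nx/250: 1, 0.48, 0.2, 0.052, 0.012, 0
lx·mx by age: 0, 1.392, 0.36, 0.052, 0.012, 0
R0 = Σ lx·mx = 1.816 → 1.82

1.82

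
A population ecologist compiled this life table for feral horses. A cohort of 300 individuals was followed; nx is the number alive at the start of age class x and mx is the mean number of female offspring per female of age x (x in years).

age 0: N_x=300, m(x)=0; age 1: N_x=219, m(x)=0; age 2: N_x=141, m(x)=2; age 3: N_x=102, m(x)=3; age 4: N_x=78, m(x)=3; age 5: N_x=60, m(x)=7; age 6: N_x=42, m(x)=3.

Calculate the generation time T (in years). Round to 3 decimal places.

3.855

lx = nx/n0 = nx/300: 1, 0.73, 0.47, 0.34, 0.26, 0.2, 0.14
lx·mx: 0, 0, 0.94, 1.02, 0.78, 1.4, 0.42 → R0 = 4.56
x·lx·mx: 0, 0, 1.88, 3.06, 3.12, 7, 2.52 → Σ = 17.58
T = 17.58 / 4.56 = 3.855263… → 3.855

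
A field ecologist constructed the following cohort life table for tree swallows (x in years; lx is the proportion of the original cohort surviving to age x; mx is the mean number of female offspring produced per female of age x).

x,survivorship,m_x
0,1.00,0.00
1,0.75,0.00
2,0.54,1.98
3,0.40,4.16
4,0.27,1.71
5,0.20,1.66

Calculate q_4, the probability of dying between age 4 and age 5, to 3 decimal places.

0.259

q_4 = (l_4 − l_5) / l_4 = (0.27 − 0.2) / 0.27
     = 0.07 / 0.27 = 0.259259… → 0.259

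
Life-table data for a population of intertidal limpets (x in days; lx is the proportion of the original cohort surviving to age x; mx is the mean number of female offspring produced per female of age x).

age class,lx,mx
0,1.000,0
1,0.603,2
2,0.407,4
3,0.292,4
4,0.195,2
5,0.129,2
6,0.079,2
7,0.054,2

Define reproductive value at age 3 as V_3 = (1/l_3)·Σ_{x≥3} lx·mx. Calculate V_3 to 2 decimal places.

lx·mx for x ≥ 3: 1.168, 0.39, 0.258, 0.158, 0.108 → sum = 2.082
V_3 = 2.082 / l_3 = 2.082 / 0.292 = 7.130137… → 7.13

7.13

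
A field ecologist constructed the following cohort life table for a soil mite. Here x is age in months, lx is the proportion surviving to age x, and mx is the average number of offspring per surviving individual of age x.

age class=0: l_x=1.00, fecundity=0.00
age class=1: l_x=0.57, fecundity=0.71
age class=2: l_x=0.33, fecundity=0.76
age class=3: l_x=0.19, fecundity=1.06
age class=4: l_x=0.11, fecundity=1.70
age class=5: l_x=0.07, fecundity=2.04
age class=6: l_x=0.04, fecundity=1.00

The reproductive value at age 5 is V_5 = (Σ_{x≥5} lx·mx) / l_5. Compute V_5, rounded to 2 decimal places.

lx·mx for x ≥ 5: 0.1428, 0.04 → sum = 0.1828
V_5 = 0.1828 / l_5 = 0.1828 / 0.07 = 2.611429… → 2.61

2.61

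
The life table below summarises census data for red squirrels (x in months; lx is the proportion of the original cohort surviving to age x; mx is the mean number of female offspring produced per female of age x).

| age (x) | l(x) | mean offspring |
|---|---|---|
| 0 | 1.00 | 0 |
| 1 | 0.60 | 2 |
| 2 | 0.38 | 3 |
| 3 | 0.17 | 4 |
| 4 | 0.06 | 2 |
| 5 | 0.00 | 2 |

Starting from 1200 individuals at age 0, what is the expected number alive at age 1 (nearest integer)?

720

Expected survivors = N0 · l_1 = 1200 × 0.60 = 720 → 720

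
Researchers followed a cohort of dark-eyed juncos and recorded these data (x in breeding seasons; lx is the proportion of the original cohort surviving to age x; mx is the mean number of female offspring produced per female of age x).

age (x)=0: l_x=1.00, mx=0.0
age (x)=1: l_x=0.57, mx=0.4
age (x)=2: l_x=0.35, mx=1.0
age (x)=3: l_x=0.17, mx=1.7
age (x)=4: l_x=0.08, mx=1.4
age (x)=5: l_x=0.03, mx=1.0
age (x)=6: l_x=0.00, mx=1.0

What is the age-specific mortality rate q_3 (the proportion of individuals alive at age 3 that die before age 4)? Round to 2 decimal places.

q_3 = (l_3 − l_4) / l_3 = (0.17 − 0.08) / 0.17
     = 0.09 / 0.17 = 0.529412… → 0.53

0.53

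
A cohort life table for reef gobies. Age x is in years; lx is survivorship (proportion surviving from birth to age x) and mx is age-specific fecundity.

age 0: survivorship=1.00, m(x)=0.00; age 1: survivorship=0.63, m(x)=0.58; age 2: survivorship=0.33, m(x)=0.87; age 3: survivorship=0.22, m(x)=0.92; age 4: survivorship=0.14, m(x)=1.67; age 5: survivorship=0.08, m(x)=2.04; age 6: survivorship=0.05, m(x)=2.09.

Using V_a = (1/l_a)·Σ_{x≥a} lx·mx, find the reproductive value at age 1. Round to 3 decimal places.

2.153

lx·mx for x ≥ 1: 0.3654, 0.2871, 0.2024, 0.2338, 0.1632, 0.1045 → sum = 1.3564
V_1 = 1.3564 / l_1 = 1.3564 / 0.63 = 2.153016… → 2.153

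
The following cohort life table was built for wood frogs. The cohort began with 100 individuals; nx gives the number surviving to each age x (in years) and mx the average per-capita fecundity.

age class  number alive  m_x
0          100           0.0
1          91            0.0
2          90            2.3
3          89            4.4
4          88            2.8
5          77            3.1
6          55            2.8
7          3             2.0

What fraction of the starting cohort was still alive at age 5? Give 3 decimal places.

0.770

l_5 = n_5/n_0 = 77/100 = 0.77 → 0.770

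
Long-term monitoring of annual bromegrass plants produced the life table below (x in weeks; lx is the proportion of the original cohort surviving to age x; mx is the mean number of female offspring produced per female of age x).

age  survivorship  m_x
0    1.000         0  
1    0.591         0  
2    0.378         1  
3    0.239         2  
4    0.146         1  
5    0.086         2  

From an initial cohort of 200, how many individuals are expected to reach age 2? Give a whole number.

76

Expected survivors = N0 · l_2 = 200 × 0.378 = 75.6 → 76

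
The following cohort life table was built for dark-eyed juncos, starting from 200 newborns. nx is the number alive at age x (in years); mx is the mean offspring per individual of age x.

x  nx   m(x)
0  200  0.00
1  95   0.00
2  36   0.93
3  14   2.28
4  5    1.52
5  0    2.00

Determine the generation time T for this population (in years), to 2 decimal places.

2.65

lx = nx/n0 = nx/200: 1, 0.475, 0.18, 0.07, 0.025, 0
lx·mx: 0, 0, 0.1674, 0.1596, 0.038, 0 → R0 = 0.365
x·lx·mx: 0, 0, 0.3348, 0.4788, 0.152, 0 → Σ = 0.9656
T = 0.9656 / 0.365 = 2.645479… → 2.65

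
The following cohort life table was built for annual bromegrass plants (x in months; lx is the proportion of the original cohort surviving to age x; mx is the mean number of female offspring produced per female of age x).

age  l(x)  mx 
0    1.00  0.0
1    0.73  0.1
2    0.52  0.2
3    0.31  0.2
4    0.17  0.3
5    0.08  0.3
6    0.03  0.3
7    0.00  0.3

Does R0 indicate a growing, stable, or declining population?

R0 = Σ lx·mx = 0 + 0.073 + 0.104 + 0.062 + 0.051 + 0.024 + 0.009 + 0 = 0.323
R0 < 1, so the population is declining.

declining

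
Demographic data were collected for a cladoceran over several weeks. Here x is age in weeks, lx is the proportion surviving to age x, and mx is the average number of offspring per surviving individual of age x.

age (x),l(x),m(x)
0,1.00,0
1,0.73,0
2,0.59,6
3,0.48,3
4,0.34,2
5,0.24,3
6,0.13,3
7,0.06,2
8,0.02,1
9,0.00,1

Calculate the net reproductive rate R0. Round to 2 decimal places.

6.91

lx·mx by age: 0, 0, 3.54, 1.44, 0.68, 0.72, 0.39, 0.12, 0.02, 0
R0 = Σ lx·mx = 6.91 → 6.91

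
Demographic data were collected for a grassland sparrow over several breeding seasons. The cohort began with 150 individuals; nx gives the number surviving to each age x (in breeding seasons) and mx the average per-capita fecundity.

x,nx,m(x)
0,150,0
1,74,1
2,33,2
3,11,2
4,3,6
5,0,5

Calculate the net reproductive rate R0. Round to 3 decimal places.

lx = nx/n0 = nx/150: 1, 0.49333…, 0.22, 0.07333…, 0.02, 0
lx·mx by age: 0, 0.493333…, 0.44, 0.146667…, 0.12, 0
R0 = Σ lx·mx = 1.2… → 1.200

1.200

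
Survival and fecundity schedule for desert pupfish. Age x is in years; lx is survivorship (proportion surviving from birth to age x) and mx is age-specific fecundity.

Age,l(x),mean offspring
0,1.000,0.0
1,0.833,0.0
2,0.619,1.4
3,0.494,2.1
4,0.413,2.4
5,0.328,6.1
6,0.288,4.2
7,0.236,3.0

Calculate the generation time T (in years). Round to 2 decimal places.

4.55

lx·mx: 0, 0, 0.8666, 1.0374, 0.9912, 2.0008, 1.2096, 0.708 → R0 = 6.8136
x·lx·mx: 0, 0, 1.7332, 3.1122, 3.9648, 10.004, 7.2576, 4.956 → Σ = 31.0278
T = 31.0278 / 6.8136 = 4.553804… → 4.55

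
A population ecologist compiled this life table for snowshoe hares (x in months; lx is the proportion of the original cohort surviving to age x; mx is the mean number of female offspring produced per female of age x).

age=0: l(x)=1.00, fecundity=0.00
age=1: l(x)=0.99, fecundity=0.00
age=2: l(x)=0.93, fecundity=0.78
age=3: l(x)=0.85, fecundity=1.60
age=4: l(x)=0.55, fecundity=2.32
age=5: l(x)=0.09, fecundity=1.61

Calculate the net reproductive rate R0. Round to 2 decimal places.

lx·mx by age: 0, 0, 0.7254, 1.36, 1.276, 0.1449
R0 = Σ lx·mx = 3.5063 → 3.51

3.51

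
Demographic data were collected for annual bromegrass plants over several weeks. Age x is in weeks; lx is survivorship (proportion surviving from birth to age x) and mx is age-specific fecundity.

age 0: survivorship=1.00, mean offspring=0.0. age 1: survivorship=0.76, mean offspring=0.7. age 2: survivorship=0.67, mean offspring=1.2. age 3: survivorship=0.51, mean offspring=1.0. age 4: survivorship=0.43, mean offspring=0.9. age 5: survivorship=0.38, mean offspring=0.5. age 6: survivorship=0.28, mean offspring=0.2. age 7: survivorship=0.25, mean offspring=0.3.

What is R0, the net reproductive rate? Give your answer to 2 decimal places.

2.55

lx·mx by age: 0, 0.532, 0.804, 0.51, 0.387, 0.19, 0.056, 0.075
R0 = Σ lx·mx = 2.554 → 2.55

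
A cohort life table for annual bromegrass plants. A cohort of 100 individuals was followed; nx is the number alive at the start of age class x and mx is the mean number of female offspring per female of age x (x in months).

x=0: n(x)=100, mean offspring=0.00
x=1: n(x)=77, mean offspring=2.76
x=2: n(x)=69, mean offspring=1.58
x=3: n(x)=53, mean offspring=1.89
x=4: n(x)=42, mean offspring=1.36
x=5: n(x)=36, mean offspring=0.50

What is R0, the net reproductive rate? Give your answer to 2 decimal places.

lx = nx/n0 = nx/100: 1, 0.77, 0.69, 0.53, 0.42, 0.36
lx·mx by age: 0, 2.1252, 1.0902, 1.0017, 0.5712, 0.18
R0 = Σ lx·mx = 4.9683 → 4.97

4.97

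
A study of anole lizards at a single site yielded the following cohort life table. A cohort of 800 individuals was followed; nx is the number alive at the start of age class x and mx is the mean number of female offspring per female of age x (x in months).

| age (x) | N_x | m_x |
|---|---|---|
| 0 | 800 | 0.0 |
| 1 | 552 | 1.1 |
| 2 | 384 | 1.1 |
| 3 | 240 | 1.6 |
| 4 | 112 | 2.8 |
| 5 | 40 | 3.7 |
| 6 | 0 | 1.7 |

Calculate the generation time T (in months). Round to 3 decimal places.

2.452

lx = nx/n0 = nx/800: 1, 0.69, 0.48, 0.3, 0.14, 0.05, 0
lx·mx: 0, 0.759, 0.528, 0.48, 0.392, 0.185, 0 → R0 = 2.344
x·lx·mx: 0, 0.759, 1.056, 1.44, 1.568, 0.925, 0 → Σ = 5.748
T = 5.748 / 2.344 = 2.452218… → 2.452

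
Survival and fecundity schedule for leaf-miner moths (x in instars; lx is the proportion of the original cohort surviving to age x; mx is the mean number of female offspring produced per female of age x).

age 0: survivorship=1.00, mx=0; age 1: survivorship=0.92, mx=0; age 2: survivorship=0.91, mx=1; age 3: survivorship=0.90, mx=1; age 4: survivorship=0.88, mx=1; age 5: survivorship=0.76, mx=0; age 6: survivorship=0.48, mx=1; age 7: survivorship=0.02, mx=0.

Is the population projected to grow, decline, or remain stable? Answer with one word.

growing

R0 = Σ lx·mx = 0 + 0 + 0.91 + 0.9 + 0.88 + 0 + 0.48 + 0 = 3.17
R0 > 1, so the population is growing.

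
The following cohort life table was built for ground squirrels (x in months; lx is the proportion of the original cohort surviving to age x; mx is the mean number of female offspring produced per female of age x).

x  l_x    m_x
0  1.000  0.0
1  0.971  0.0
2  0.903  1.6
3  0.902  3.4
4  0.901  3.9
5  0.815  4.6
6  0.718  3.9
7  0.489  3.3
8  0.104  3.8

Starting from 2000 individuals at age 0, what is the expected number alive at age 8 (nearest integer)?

208

Expected survivors = N0 · l_8 = 2000 × 0.104 = 208 → 208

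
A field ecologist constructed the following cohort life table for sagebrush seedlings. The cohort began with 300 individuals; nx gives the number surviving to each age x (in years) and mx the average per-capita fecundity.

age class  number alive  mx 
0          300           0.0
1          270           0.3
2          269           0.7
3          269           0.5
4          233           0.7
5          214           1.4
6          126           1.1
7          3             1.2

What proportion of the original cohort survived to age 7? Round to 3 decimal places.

l_7 = n_7/n_0 = 3/300 = 0.01 → 0.010

0.010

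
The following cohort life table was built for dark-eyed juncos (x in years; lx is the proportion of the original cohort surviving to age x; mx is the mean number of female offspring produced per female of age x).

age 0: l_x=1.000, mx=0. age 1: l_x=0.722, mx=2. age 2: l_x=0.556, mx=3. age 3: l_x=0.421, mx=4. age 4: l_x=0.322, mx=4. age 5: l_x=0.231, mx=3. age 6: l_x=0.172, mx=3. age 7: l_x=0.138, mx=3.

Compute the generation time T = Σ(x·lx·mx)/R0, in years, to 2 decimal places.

3.17

lx·mx: 0, 1.444, 1.668, 1.684, 1.288, 0.693, 0.516, 0.414 → R0 = 7.707
x·lx·mx: 0, 1.444, 3.336, 5.052, 5.152, 3.465, 3.096, 2.898 → Σ = 24.443
T = 24.443 / 7.707 = 3.171532… → 3.17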